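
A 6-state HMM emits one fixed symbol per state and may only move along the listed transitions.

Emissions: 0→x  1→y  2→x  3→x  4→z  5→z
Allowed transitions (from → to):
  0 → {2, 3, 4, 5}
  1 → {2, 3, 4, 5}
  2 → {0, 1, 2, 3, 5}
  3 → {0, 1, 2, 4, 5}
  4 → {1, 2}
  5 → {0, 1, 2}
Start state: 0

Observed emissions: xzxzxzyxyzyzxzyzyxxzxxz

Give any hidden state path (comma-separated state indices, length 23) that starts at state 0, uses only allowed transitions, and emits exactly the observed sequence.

  0: obs=x cand={0,2,3} pick 0 [start]
  1: obs=z cand={4,5} pick 4 [0->4 ok]
  2: obs=x cand={0,2,3} pick 2 [4->2 ok]
  3: obs=z cand={4,5} pick 5 [2->5 ok]
  4: obs=x cand={0,2,3} pick 2 [5->2 ok]
  5: obs=z cand={4,5} pick 5 [2->5 ok]
  6: obs=y cand={1} pick 1 [5->1 ok]
  7: obs=x cand={0,2,3} pick 2 [1->2 ok]
  8: obs=y cand={1} pick 1 [2->1 ok]
  9: obs=z cand={4,5} pick 4 [1->4 ok]
  10: obs=y cand={1} pick 1 [4->1 ok]
  11: obs=z cand={4,5} pick 5 [1->5 ok]
  12: obs=x cand={0,2,3} pick 0 [5->0 ok]
  13: obs=z cand={4,5} pick 4 [0->4 ok]
  14: obs=y cand={1} pick 1 [4->1 ok]
  15: obs=z cand={4,5} pick 5 [1->5 ok]
  16: obs=y cand={1} pick 1 [5->1 ok]
  17: obs=x cand={0,2,3} pick 3 [1->3 ok]
  18: obs=x cand={0,2,3} pick 0 [3->0 ok]
  19: obs=z cand={4,5} pick 5 [0->5 ok]
  20: obs=x cand={0,2,3} pick 0 [5->0 ok]
  21: obs=x cand={0,2,3} pick 2 [0->2 ok]
  22: obs=z cand={4,5} pick 5 [2->5 ok]

0,4,2,5,2,5,1,2,1,4,1,5,0,4,1,5,1,3,0,5,0,2,5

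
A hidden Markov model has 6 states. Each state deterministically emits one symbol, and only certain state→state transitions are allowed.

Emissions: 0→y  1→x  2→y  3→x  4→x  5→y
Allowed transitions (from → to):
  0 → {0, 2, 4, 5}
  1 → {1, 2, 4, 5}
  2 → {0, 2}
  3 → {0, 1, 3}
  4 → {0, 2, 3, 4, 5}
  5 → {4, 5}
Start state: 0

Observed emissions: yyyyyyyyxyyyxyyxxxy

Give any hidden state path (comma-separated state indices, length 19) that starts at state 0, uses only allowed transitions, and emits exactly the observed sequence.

0,0,0,5,5,5,5,5,4,0,0,0,4,2,0,4,3,3,0

  0: obs=y cand={0,2,5} pick 0 [start]
  1: obs=y cand={0,2,5} pick 0 [0->0 ok]
  2: obs=y cand={0,2,5} pick 0 [0->0 ok]
  3: obs=y cand={0,2,5} pick 5 [0->5 ok]
  4: obs=y cand={0,2,5} pick 5 [5->5 ok]
  5: obs=y cand={0,2,5} pick 5 [5->5 ok]
  6: obs=y cand={0,2,5} pick 5 [5->5 ok]
  7: obs=y cand={0,2,5} pick 5 [5->5 ok]
  8: obs=x cand={1,3,4} pick 4 [5->4 ok]
  9: obs=y cand={0,2,5} pick 0 [4->0 ok]
  10: obs=y cand={0,2,5} pick 0 [0->0 ok]
  11: obs=y cand={0,2,5} pick 0 [0->0 ok]
  12: obs=x cand={1,3,4} pick 4 [0->4 ok]
  13: obs=y cand={0,2,5} pick 2 [4->2 ok]
  14: obs=y cand={0,2,5} pick 0 [2->0 ok]
  15: obs=x cand={1,3,4} pick 4 [0->4 ok]
  16: obs=x cand={1,3,4} pick 3 [4->3 ok]
  17: obs=x cand={1,3,4} pick 3 [3->3 ok]
  18: obs=y cand={0,2,5} pick 0 [3->0 ok]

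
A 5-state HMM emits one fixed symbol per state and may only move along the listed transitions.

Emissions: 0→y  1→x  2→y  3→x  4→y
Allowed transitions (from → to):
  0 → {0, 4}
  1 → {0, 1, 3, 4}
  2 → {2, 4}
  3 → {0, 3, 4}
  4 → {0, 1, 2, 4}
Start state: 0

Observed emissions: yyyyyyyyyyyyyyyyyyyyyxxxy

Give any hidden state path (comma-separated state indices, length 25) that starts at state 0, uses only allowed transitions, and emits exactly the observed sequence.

  t0 'y' -> {0,2,4}, take 0 (start)
  t1 'y' -> {0,2,4}, take 4 (0->4 ok)
  t2 'y' -> {0,2,4}, take 2 (4->2 ok)
  t3 'y' -> {0,2,4}, take 2 (2->2 ok)
  t4 'y' -> {0,2,4}, take 4 (2->4 ok)
  t5 'y' -> {0,2,4}, take 2 (4->2 ok)
  t6 'y' -> {0,2,4}, take 4 (2->4 ok)
  t7 'y' -> {0,2,4}, take 0 (4->0 ok)
  t8 'y' -> {0,2,4}, take 4 (0->4 ok)
  t9 'y' -> {0,2,4}, take 4 (4->4 ok)
  t10 'y' -> {0,2,4}, take 4 (4->4 ok)
  t11 'y' -> {0,2,4}, take 2 (4->2 ok)
  t12 'y' -> {0,2,4}, take 2 (2->2 ok)
  t13 'y' -> {0,2,4}, take 2 (2->2 ok)
  t14 'y' -> {0,2,4}, take 2 (2->2 ok)
  t15 'y' -> {0,2,4}, take 2 (2->2 ok)
  t16 'y' -> {0,2,4}, take 2 (2->2 ok)
  t17 'y' -> {0,2,4}, take 2 (2->2 ok)
  t18 'y' -> {0,2,4}, take 4 (2->4 ok)
  t19 'y' -> {0,2,4}, take 2 (4->2 ok)
  t20 'y' -> {0,2,4}, take 4 (2->4 ok)
  t21 'x' -> {1,3}, take 1 (4->1 ok)
  t22 'x' -> {1,3}, take 1 (1->1 ok)
  t23 'x' -> {1,3}, take 3 (1->3 ok)
  t24 'y' -> {0,2,4}, take 4 (3->4 ok)

0,4,2,2,4,2,4,0,4,4,4,2,2,2,2,2,2,2,4,2,4,1,1,3,4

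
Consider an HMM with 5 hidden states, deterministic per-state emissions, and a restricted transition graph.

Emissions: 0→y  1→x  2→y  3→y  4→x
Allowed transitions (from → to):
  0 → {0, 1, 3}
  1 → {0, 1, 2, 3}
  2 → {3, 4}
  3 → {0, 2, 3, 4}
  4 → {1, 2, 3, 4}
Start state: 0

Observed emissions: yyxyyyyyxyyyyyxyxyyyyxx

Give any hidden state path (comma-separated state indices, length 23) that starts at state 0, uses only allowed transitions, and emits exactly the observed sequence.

0,0,1,2,3,3,3,0,1,3,0,3,2,3,4,3,4,2,3,3,2,4,1

  t0 'y' -> {0,2,3}, take 0 (start)
  t1 'y' -> {0,2,3}, take 0 (0->0 ok)
  t2 'x' -> {1,4}, take 1 (0->1 ok)
  t3 'y' -> {0,2,3}, take 2 (1->2 ok)
  t4 'y' -> {0,2,3}, take 3 (2->3 ok)
  t5 'y' -> {0,2,3}, take 3 (3->3 ok)
  t6 'y' -> {0,2,3}, take 3 (3->3 ok)
  t7 'y' -> {0,2,3}, take 0 (3->0 ok)
  t8 'x' -> {1,4}, take 1 (0->1 ok)
  t9 'y' -> {0,2,3}, take 3 (1->3 ok)
  t10 'y' -> {0,2,3}, take 0 (3->0 ok)
  t11 'y' -> {0,2,3}, take 3 (0->3 ok)
  t12 'y' -> {0,2,3}, take 2 (3->2 ok)
  t13 'y' -> {0,2,3}, take 3 (2->3 ok)
  t14 'x' -> {1,4}, take 4 (3->4 ok)
  t15 'y' -> {0,2,3}, take 3 (4->3 ok)
  t16 'x' -> {1,4}, take 4 (3->4 ok)
  t17 'y' -> {0,2,3}, take 2 (4->2 ok)
  t18 'y' -> {0,2,3}, take 3 (2->3 ok)
  t19 'y' -> {0,2,3}, take 3 (3->3 ok)
  t20 'y' -> {0,2,3}, take 2 (3->2 ok)
  t21 'x' -> {1,4}, take 4 (2->4 ok)
  t22 'x' -> {1,4}, take 1 (4->1 ok)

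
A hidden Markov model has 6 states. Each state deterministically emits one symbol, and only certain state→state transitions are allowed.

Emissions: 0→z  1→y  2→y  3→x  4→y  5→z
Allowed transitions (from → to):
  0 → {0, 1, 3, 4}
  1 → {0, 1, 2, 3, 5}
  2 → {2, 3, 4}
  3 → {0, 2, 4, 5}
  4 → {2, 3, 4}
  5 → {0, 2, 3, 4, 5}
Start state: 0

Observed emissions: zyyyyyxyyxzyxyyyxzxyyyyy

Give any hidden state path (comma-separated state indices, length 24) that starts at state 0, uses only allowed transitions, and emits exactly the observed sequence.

0,4,2,2,2,2,3,2,2,3,5,2,3,2,2,4,3,0,3,2,2,2,4,4

  [0] z  {0,5}  => 0  start
  [1] y  {1,2,4}  => 4  0->4 ok
  [2] y  {1,2,4}  => 2  4->2 ok
  [3] y  {1,2,4}  => 2  2->2 ok
  [4] y  {1,2,4}  => 2  2->2 ok
  [5] y  {1,2,4}  => 2  2->2 ok
  [6] x  {3}  => 3  2->3 ok
  [7] y  {1,2,4}  => 2  3->2 ok
  [8] y  {1,2,4}  => 2  2->2 ok
  [9] x  {3}  => 3  2->3 ok
  [10] z  {0,5}  => 5  3->5 ok
  [11] y  {1,2,4}  => 2  5->2 ok
  [12] x  {3}  => 3  2->3 ok
  [13] y  {1,2,4}  => 2  3->2 ok
  [14] y  {1,2,4}  => 2  2->2 ok
  [15] y  {1,2,4}  => 4  2->4 ok
  [16] x  {3}  => 3  4->3 ok
  [17] z  {0,5}  => 0  3->0 ok
  [18] x  {3}  => 3  0->3 ok
  [19] y  {1,2,4}  => 2  3->2 ok
  [20] y  {1,2,4}  => 2  2->2 ok
  [21] y  {1,2,4}  => 2  2->2 ok
  [22] y  {1,2,4}  => 4  2->4 ok
  [23] y  {1,2,4}  => 4  4->4 ok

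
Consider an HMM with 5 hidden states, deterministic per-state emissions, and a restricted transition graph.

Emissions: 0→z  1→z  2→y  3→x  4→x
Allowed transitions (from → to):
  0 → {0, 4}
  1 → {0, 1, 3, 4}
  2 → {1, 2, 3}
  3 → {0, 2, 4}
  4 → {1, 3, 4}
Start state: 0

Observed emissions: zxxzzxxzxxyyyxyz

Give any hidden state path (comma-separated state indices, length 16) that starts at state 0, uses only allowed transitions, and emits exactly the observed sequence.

0,4,4,1,0,4,4,1,4,3,2,2,2,3,2,1

  pos 0: z in {0,1}, choose 0; start
  pos 1: x in {3,4}, choose 4; 0->4 ok
  pos 2: x in {3,4}, choose 4; 4->4 ok
  pos 3: z in {0,1}, choose 1; 4->1 ok
  pos 4: z in {0,1}, choose 0; 1->0 ok
  pos 5: x in {3,4}, choose 4; 0->4 ok
  pos 6: x in {3,4}, choose 4; 4->4 ok
  pos 7: z in {0,1}, choose 1; 4->1 ok
  pos 8: x in {3,4}, choose 4; 1->4 ok
  pos 9: x in {3,4}, choose 3; 4->3 ok
  pos 10: y in {2}, choose 2; 3->2 ok
  pos 11: y in {2}, choose 2; 2->2 ok
  pos 12: y in {2}, choose 2; 2->2 ok
  pos 13: x in {3,4}, choose 3; 2->3 ok
  pos 14: y in {2}, choose 2; 3->2 ok
  pos 15: z in {0,1}, choose 1; 2->1 ok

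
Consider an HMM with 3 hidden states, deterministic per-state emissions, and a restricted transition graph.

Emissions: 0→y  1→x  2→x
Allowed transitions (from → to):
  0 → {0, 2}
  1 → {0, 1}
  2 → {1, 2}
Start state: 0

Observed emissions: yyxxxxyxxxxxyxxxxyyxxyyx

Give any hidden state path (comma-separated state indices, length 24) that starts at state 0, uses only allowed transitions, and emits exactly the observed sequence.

  0: obs=y cand={0} pick 0 [start]
  1: obs=y cand={0} pick 0 [0->0 ok]
  2: obs=x cand={1,2} pick 2 [0->2 ok]
  3: obs=x cand={1,2} pick 2 [2->2 ok]
  4: obs=x cand={1,2} pick 2 [2->2 ok]
  5: obs=x cand={1,2} pick 1 [2->1 ok]
  6: obs=y cand={0} pick 0 [1->0 ok]
  7: obs=x cand={1,2} pick 2 [0->2 ok]
  8: obs=x cand={1,2} pick 1 [2->1 ok]
  9: obs=x cand={1,2} pick 1 [1->1 ok]
  10: obs=x cand={1,2} pick 1 [1->1 ok]
  11: obs=x cand={1,2} pick 1 [1->1 ok]
  12: obs=y cand={0} pick 0 [1->0 ok]
  13: obs=x cand={1,2} pick 2 [0->2 ok]
  14: obs=x cand={1,2} pick 2 [2->2 ok]
  15: obs=x cand={1,2} pick 2 [2->2 ok]
  16: obs=x cand={1,2} pick 1 [2->1 ok]
  17: obs=y cand={0} pick 0 [1->0 ok]
  18: obs=y cand={0} pick 0 [0->0 ok]
  19: obs=x cand={1,2} pick 2 [0->2 ok]
  20: obs=x cand={1,2} pick 1 [2->1 ok]
  21: obs=y cand={0} pick 0 [1->0 ok]
  22: obs=y cand={0} pick 0 [0->0 ok]
  23: obs=x cand={1,2} pick 2 [0->2 ok]

0,0,2,2,2,1,0,2,1,1,1,1,0,2,2,2,1,0,0,2,1,0,0,2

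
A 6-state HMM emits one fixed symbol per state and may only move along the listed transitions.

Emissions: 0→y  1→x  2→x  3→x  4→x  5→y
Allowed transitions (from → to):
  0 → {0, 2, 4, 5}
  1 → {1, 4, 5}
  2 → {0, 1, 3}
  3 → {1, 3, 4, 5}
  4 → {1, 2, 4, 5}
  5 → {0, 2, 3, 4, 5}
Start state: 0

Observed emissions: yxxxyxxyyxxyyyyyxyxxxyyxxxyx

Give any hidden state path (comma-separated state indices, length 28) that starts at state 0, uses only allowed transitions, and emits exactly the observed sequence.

0,4,4,4,5,4,1,5,5,3,3,5,0,0,0,5,2,0,4,4,2,0,0,2,3,1,5,3

  [0] y  {0,5}  => 0  start
  [1] x  {1,2,3,4}  => 4  0->4 ok
  [2] x  {1,2,3,4}  => 4  4->4 ok
  [3] x  {1,2,3,4}  => 4  4->4 ok
  [4] y  {0,5}  => 5  4->5 ok
  [5] x  {1,2,3,4}  => 4  5->4 ok
  [6] x  {1,2,3,4}  => 1  4->1 ok
  [7] y  {0,5}  => 5  1->5 ok
  [8] y  {0,5}  => 5  5->5 ok
  [9] x  {1,2,3,4}  => 3  5->3 ok
  [10] x  {1,2,3,4}  => 3  3->3 ok
  [11] y  {0,5}  => 5  3->5 ok
  [12] y  {0,5}  => 0  5->0 ok
  [13] y  {0,5}  => 0  0->0 ok
  [14] y  {0,5}  => 0  0->0 ok
  [15] y  {0,5}  => 5  0->5 ok
  [16] x  {1,2,3,4}  => 2  5->2 ok
  [17] y  {0,5}  => 0  2->0 ok
  [18] x  {1,2,3,4}  => 4  0->4 ok
  [19] x  {1,2,3,4}  => 4  4->4 ok
  [20] x  {1,2,3,4}  => 2  4->2 ok
  [21] y  {0,5}  => 0  2->0 ok
  [22] y  {0,5}  => 0  0->0 ok
  [23] x  {1,2,3,4}  => 2  0->2 ok
  [24] x  {1,2,3,4}  => 3  2->3 ok
  [25] x  {1,2,3,4}  => 1  3->1 ok
  [26] y  {0,5}  => 5  1->5 ok
  [27] x  {1,2,3,4}  => 3  5->3 ok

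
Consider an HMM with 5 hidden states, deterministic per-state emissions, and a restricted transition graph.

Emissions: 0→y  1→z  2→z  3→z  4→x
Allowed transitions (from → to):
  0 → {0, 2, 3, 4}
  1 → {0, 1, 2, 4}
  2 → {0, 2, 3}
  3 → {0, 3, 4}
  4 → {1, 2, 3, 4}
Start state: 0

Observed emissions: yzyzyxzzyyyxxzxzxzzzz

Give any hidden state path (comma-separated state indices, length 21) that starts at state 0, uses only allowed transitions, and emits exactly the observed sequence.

0,2,0,2,0,4,3,3,0,0,0,4,4,3,4,3,4,2,2,2,2

  [0] y  {0}  => 0  start
  [1] z  {1,2,3}  => 2  0->2 ok
  [2] y  {0}  => 0  2->0 ok
  [3] z  {1,2,3}  => 2  0->2 ok
  [4] y  {0}  => 0  2->0 ok
  [5] x  {4}  => 4  0->4 ok
  [6] z  {1,2,3}  => 3  4->3 ok
  [7] z  {1,2,3}  => 3  3->3 ok
  [8] y  {0}  => 0  3->0 ok
  [9] y  {0}  => 0  0->0 ok
  [10] y  {0}  => 0  0->0 ok
  [11] x  {4}  => 4  0->4 ok
  [12] x  {4}  => 4  4->4 ok
  [13] z  {1,2,3}  => 3  4->3 ok
  [14] x  {4}  => 4  3->4 ok
  [15] z  {1,2,3}  => 3  4->3 ok
  [16] x  {4}  => 4  3->4 ok
  [17] z  {1,2,3}  => 2  4->2 ok
  [18] z  {1,2,3}  => 2  2->2 ok
  [19] z  {1,2,3}  => 2  2->2 ok
  [20] z  {1,2,3}  => 2  2->2 ok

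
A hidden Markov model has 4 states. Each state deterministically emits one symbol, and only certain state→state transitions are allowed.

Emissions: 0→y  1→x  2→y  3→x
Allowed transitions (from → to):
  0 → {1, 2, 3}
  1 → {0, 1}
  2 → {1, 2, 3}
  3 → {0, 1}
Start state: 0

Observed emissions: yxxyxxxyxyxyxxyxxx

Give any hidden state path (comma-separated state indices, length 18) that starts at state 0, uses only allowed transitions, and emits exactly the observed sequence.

0,1,1,0,3,1,1,0,3,0,1,0,1,1,0,3,1,1

  0: obs=y cand={0,2} pick 0 [start]
  1: obs=x cand={1,3} pick 1 [0->1 ok]
  2: obs=x cand={1,3} pick 1 [1->1 ok]
  3: obs=y cand={0,2} pick 0 [1->0 ok]
  4: obs=x cand={1,3} pick 3 [0->3 ok]
  5: obs=x cand={1,3} pick 1 [3->1 ok]
  6: obs=x cand={1,3} pick 1 [1->1 ok]
  7: obs=y cand={0,2} pick 0 [1->0 ok]
  8: obs=x cand={1,3} pick 3 [0->3 ok]
  9: obs=y cand={0,2} pick 0 [3->0 ok]
  10: obs=x cand={1,3} pick 1 [0->1 ok]
  11: obs=y cand={0,2} pick 0 [1->0 ok]
  12: obs=x cand={1,3} pick 1 [0->1 ok]
  13: obs=x cand={1,3} pick 1 [1->1 ok]
  14: obs=y cand={0,2} pick 0 [1->0 ok]
  15: obs=x cand={1,3} pick 3 [0->3 ok]
  16: obs=x cand={1,3} pick 1 [3->1 ok]
  17: obs=x cand={1,3} pick 1 [1->1 ok]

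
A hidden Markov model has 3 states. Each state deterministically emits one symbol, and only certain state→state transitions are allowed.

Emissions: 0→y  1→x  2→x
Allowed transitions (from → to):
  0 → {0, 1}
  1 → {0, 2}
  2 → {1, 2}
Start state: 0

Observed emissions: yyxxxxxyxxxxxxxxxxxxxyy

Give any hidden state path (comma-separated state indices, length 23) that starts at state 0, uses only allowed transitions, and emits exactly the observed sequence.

  t0 'y' -> {0}, take 0 (start)
  t1 'y' -> {0}, take 0 (0->0 ok)
  t2 'x' -> {1,2}, take 1 (0->1 ok)
  t3 'x' -> {1,2}, take 2 (1->2 ok)
  t4 'x' -> {1,2}, take 2 (2->2 ok)
  t5 'x' -> {1,2}, take 2 (2->2 ok)
  t6 'x' -> {1,2}, take 1 (2->1 ok)
  t7 'y' -> {0}, take 0 (1->0 ok)
  t8 'x' -> {1,2}, take 1 (0->1 ok)
  t9 'x' -> {1,2}, take 2 (1->2 ok)
  t10 'x' -> {1,2}, take 2 (2->2 ok)
  t11 'x' -> {1,2}, take 1 (2->1 ok)
  t12 'x' -> {1,2}, take 2 (1->2 ok)
  t13 'x' -> {1,2}, take 1 (2->1 ok)
  t14 'x' -> {1,2}, take 2 (1->2 ok)
  t15 'x' -> {1,2}, take 1 (2->1 ok)
  t16 'x' -> {1,2}, take 2 (1->2 ok)
  t17 'x' -> {1,2}, take 2 (2->2 ok)
  t18 'x' -> {1,2}, take 1 (2->1 ok)
  t19 'x' -> {1,2}, take 2 (1->2 ok)
  t20 'x' -> {1,2}, take 1 (2->1 ok)
  t21 'y' -> {0}, take 0 (1->0 ok)
  t22 'y' -> {0}, take 0 (0->0 ok)

0,0,1,2,2,2,1,0,1,2,2,1,2,1,2,1,2,2,1,2,1,0,0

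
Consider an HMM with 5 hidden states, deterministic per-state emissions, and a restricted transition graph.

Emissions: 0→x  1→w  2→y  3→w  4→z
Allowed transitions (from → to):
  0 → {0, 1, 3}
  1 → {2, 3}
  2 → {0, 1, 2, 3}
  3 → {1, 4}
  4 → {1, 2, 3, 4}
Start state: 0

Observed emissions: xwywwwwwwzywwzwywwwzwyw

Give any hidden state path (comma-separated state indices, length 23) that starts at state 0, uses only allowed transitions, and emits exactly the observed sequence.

  pos 0: x in {0}, choose 0; start
  pos 1: w in {1,3}, choose 1; 0->1 ok
  pos 2: y in {2}, choose 2; 1->2 ok
  pos 3: w in {1,3}, choose 1; 2->1 ok
  pos 4: w in {1,3}, choose 3; 1->3 ok
  pos 5: w in {1,3}, choose 1; 3->1 ok
  pos 6: w in {1,3}, choose 3; 1->3 ok
  pos 7: w in {1,3}, choose 1; 3->1 ok
  pos 8: w in {1,3}, choose 3; 1->3 ok
  pos 9: z in {4}, choose 4; 3->4 ok
  pos 10: y in {2}, choose 2; 4->2 ok
  pos 11: w in {1,3}, choose 1; 2->1 ok
  pos 12: w in {1,3}, choose 3; 1->3 ok
  pos 13: z in {4}, choose 4; 3->4 ok
  pos 14: w in {1,3}, choose 1; 4->1 ok
  pos 15: y in {2}, choose 2; 1->2 ok
  pos 16: w in {1,3}, choose 3; 2->3 ok
  pos 17: w in {1,3}, choose 1; 3->1 ok
  pos 18: w in {1,3}, choose 3; 1->3 ok
  pos 19: z in {4}, choose 4; 3->4 ok
  pos 20: w in {1,3}, choose 1; 4->1 ok
  pos 21: y in {2}, choose 2; 1->2 ok
  pos 22: w in {1,3}, choose 1; 2->1 ok

0,1,2,1,3,1,3,1,3,4,2,1,3,4,1,2,3,1,3,4,1,2,1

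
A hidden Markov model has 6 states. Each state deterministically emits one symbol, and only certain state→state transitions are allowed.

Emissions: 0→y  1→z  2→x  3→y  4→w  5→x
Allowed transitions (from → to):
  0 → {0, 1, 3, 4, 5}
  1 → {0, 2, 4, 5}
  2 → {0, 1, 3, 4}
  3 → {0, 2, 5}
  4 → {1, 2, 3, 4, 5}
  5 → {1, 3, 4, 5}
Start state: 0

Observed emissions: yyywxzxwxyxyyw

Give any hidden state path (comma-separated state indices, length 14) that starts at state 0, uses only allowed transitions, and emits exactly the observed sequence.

0,3,0,4,2,1,2,4,2,3,2,0,0,4

  0: obs=y cand={0,3} pick 0 [start]
  1: obs=y cand={0,3} pick 3 [0->3 ok]
  2: obs=y cand={0,3} pick 0 [3->0 ok]
  3: obs=w cand={4} pick 4 [0->4 ok]
  4: obs=x cand={2,5} pick 2 [4->2 ok]
  5: obs=z cand={1} pick 1 [2->1 ok]
  6: obs=x cand={2,5} pick 2 [1->2 ok]
  7: obs=w cand={4} pick 4 [2->4 ok]
  8: obs=x cand={2,5} pick 2 [4->2 ok]
  9: obs=y cand={0,3} pick 3 [2->3 ok]
  10: obs=x cand={2,5} pick 2 [3->2 ok]
  11: obs=y cand={0,3} pick 0 [2->0 ok]
  12: obs=y cand={0,3} pick 0 [0->0 ok]
  13: obs=w cand={4} pick 4 [0->4 ok]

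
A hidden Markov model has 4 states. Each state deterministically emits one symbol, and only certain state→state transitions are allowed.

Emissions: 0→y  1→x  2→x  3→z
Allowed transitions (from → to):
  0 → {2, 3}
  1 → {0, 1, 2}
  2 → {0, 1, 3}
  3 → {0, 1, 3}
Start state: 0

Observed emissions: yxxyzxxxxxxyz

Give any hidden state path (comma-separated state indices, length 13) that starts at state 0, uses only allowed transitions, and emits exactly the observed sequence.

0,2,1,0,3,1,2,1,1,1,2,0,3

  [0] y  {0}  => 0  start
  [1] x  {1,2}  => 2  0->2 ok
  [2] x  {1,2}  => 1  2->1 ok
  [3] y  {0}  => 0  1->0 ok
  [4] z  {3}  => 3  0->3 ok
  [5] x  {1,2}  => 1  3->1 ok
  [6] x  {1,2}  => 2  1->2 ok
  [7] x  {1,2}  => 1  2->1 ok
  [8] x  {1,2}  => 1  1->1 ok
  [9] x  {1,2}  => 1  1->1 ok
  [10] x  {1,2}  => 2  1->2 ok
  [11] y  {0}  => 0  2->0 ok
  [12] z  {3}  => 3  0->3 ok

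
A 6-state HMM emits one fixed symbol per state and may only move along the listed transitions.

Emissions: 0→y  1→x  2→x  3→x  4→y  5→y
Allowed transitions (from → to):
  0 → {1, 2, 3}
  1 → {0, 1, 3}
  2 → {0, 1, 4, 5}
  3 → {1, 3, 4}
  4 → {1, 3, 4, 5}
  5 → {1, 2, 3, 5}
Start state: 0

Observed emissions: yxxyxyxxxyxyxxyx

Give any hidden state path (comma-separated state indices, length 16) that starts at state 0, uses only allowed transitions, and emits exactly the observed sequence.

0,1,3,4,3,4,3,3,1,0,3,4,1,1,0,3

  0: obs=y cand={0,4,5} pick 0 [start]
  1: obs=x cand={1,2,3} pick 1 [0->1 ok]
  2: obs=x cand={1,2,3} pick 3 [1->3 ok]
  3: obs=y cand={0,4,5} pick 4 [3->4 ok]
  4: obs=x cand={1,2,3} pick 3 [4->3 ok]
  5: obs=y cand={0,4,5} pick 4 [3->4 ok]
  6: obs=x cand={1,2,3} pick 3 [4->3 ok]
  7: obs=x cand={1,2,3} pick 3 [3->3 ok]
  8: obs=x cand={1,2,3} pick 1 [3->1 ok]
  9: obs=y cand={0,4,5} pick 0 [1->0 ok]
  10: obs=x cand={1,2,3} pick 3 [0->3 ok]
  11: obs=y cand={0,4,5} pick 4 [3->4 ok]
  12: obs=x cand={1,2,3} pick 1 [4->1 ok]
  13: obs=x cand={1,2,3} pick 1 [1->1 ok]
  14: obs=y cand={0,4,5} pick 0 [1->0 ok]
  15: obs=x cand={1,2,3} pick 3 [0->3 ok]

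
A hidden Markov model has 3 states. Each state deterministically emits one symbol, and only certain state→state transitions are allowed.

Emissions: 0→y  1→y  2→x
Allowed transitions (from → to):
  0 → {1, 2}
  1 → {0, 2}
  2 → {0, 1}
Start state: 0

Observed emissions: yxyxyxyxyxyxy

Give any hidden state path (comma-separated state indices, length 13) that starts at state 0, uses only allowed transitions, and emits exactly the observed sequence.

0,2,1,2,1,2,1,2,1,2,0,2,1

  0: obs=y cand={0,1} pick 0 [start]
  1: obs=x cand={2} pick 2 [0->2 ok]
  2: obs=y cand={0,1} pick 1 [2->1 ok]
  3: obs=x cand={2} pick 2 [1->2 ok]
  4: obs=y cand={0,1} pick 1 [2->1 ok]
  5: obs=x cand={2} pick 2 [1->2 ok]
  6: obs=y cand={0,1} pick 1 [2->1 ok]
  7: obs=x cand={2} pick 2 [1->2 ok]
  8: obs=y cand={0,1} pick 1 [2->1 ok]
  9: obs=x cand={2} pick 2 [1->2 ok]
  10: obs=y cand={0,1} pick 0 [2->0 ok]
  11: obs=x cand={2} pick 2 [0->2 ok]
  12: obs=y cand={0,1} pick 1 [2->1 ok]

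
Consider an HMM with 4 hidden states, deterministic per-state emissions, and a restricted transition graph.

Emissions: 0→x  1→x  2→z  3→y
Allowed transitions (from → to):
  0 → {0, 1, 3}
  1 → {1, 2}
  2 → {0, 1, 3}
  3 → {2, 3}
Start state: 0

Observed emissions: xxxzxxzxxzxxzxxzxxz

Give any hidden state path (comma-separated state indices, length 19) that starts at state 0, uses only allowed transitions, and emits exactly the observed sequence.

  0: obs=x cand={0,1} pick 0 [start]
  1: obs=x cand={0,1} pick 1 [0->1 ok]
  2: obs=x cand={0,1} pick 1 [1->1 ok]
  3: obs=z cand={2} pick 2 [1->2 ok]
  4: obs=x cand={0,1} pick 1 [2->1 ok]
  5: obs=x cand={0,1} pick 1 [1->1 ok]
  6: obs=z cand={2} pick 2 [1->2 ok]
  7: obs=x cand={0,1} pick 0 [2->0 ok]
  8: obs=x cand={0,1} pick 1 [0->1 ok]
  9: obs=z cand={2} pick 2 [1->2 ok]
  10: obs=x cand={0,1} pick 0 [2->0 ok]
  11: obs=x cand={0,1} pick 1 [0->1 ok]
  12: obs=z cand={2} pick 2 [1->2 ok]
  13: obs=x cand={0,1} pick 0 [2->0 ok]
  14: obs=x cand={0,1} pick 1 [0->1 ok]
  15: obs=z cand={2} pick 2 [1->2 ok]
  16: obs=x cand={0,1} pick 0 [2->0 ok]
  17: obs=x cand={0,1} pick 1 [0->1 ok]
  18: obs=z cand={2} pick 2 [1->2 ok]

0,1,1,2,1,1,2,0,1,2,0,1,2,0,1,2,0,1,2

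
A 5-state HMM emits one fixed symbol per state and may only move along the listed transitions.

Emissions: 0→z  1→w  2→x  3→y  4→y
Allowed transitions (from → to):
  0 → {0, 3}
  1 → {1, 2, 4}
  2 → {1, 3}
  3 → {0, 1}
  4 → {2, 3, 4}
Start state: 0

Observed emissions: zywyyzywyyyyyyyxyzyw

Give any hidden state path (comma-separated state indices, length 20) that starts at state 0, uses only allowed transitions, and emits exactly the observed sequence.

0,3,1,4,3,0,3,1,4,4,4,4,4,4,4,2,3,0,3,1

  0: obs=z cand={0} pick 0 [start]
  1: obs=y cand={3,4} pick 3 [0->3 ok]
  2: obs=w cand={1} pick 1 [3->1 ok]
  3: obs=y cand={3,4} pick 4 [1->4 ok]
  4: obs=y cand={3,4} pick 3 [4->3 ok]
  5: obs=z cand={0} pick 0 [3->0 ok]
  6: obs=y cand={3,4} pick 3 [0->3 ok]
  7: obs=w cand={1} pick 1 [3->1 ok]
  8: obs=y cand={3,4} pick 4 [1->4 ok]
  9: obs=y cand={3,4} pick 4 [4->4 ok]
  10: obs=y cand={3,4} pick 4 [4->4 ok]
  11: obs=y cand={3,4} pick 4 [4->4 ok]
  12: obs=y cand={3,4} pick 4 [4->4 ok]
  13: obs=y cand={3,4} pick 4 [4->4 ok]
  14: obs=y cand={3,4} pick 4 [4->4 ok]
  15: obs=x cand={2} pick 2 [4->2 ok]
  16: obs=y cand={3,4} pick 3 [2->3 ok]
  17: obs=z cand={0} pick 0 [3->0 ok]
  18: obs=y cand={3,4} pick 3 [0->3 ok]
  19: obs=w cand={1} pick 1 [3->1 ok]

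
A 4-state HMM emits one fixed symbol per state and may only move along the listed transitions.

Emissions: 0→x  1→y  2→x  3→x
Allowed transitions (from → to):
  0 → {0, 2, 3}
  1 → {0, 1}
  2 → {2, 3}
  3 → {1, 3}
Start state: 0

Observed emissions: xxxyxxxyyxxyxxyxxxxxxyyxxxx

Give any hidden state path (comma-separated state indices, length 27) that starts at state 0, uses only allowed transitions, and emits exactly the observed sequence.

0,2,3,1,0,3,3,1,1,0,3,1,0,3,1,0,0,2,2,2,3,1,1,0,0,0,2

  pos 0: x in {0,2,3}, choose 0; start
  pos 1: x in {0,2,3}, choose 2; 0->2 ok
  pos 2: x in {0,2,3}, choose 3; 2->3 ok
  pos 3: y in {1}, choose 1; 3->1 ok
  pos 4: x in {0,2,3}, choose 0; 1->0 ok
  pos 5: x in {0,2,3}, choose 3; 0->3 ok
  pos 6: x in {0,2,3}, choose 3; 3->3 ok
  pos 7: y in {1}, choose 1; 3->1 ok
  pos 8: y in {1}, choose 1; 1->1 ok
  pos 9: x in {0,2,3}, choose 0; 1->0 ok
  pos 10: x in {0,2,3}, choose 3; 0->3 ok
  pos 11: y in {1}, choose 1; 3->1 ok
  pos 12: x in {0,2,3}, choose 0; 1->0 ok
  pos 13: x in {0,2,3}, choose 3; 0->3 ok
  pos 14: y in {1}, choose 1; 3->1 ok
  pos 15: x in {0,2,3}, choose 0; 1->0 ok
  pos 16: x in {0,2,3}, choose 0; 0->0 ok
  pos 17: x in {0,2,3}, choose 2; 0->2 ok
  pos 18: x in {0,2,3}, choose 2; 2->2 ok
  pos 19: x in {0,2,3}, choose 2; 2->2 ok
  pos 20: x in {0,2,3}, choose 3; 2->3 ok
  pos 21: y in {1}, choose 1; 3->1 ok
  pos 22: y in {1}, choose 1; 1->1 ok
  pos 23: x in {0,2,3}, choose 0; 1->0 ok
  pos 24: x in {0,2,3}, choose 0; 0->0 ok
  pos 25: x in {0,2,3}, choose 0; 0->0 ok
  pos 26: x in {0,2,3}, choose 2; 0->2 ok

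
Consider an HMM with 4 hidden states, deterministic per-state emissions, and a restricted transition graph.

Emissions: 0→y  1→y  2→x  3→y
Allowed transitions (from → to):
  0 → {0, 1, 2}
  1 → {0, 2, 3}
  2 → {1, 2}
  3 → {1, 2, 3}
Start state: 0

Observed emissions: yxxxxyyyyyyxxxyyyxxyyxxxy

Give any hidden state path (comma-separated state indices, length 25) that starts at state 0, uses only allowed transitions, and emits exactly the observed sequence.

0,2,2,2,2,1,0,1,0,0,0,2,2,2,1,3,3,2,2,1,3,2,2,2,1

  [0] y  {0,1,3}  => 0  start
  [1] x  {2}  => 2  0->2 ok
  [2] x  {2}  => 2  2->2 ok
  [3] x  {2}  => 2  2->2 ok
  [4] x  {2}  => 2  2->2 ok
  [5] y  {0,1,3}  => 1  2->1 ok
  [6] y  {0,1,3}  => 0  1->0 ok
  [7] y  {0,1,3}  => 1  0->1 ok
  [8] y  {0,1,3}  => 0  1->0 ok
  [9] y  {0,1,3}  => 0  0->0 ok
  [10] y  {0,1,3}  => 0  0->0 ok
  [11] x  {2}  => 2  0->2 ok
  [12] x  {2}  => 2  2->2 ok
  [13] x  {2}  => 2  2->2 ok
  [14] y  {0,1,3}  => 1  2->1 ok
  [15] y  {0,1,3}  => 3  1->3 ok
  [16] y  {0,1,3}  => 3  3->3 ok
  [17] x  {2}  => 2  3->2 ok
  [18] x  {2}  => 2  2->2 ok
  [19] y  {0,1,3}  => 1  2->1 ok
  [20] y  {0,1,3}  => 3  1->3 ok
  [21] x  {2}  => 2  3->2 ok
  [22] x  {2}  => 2  2->2 ok
  [23] x  {2}  => 2  2->2 ok
  [24] y  {0,1,3}  => 1  2->1 ok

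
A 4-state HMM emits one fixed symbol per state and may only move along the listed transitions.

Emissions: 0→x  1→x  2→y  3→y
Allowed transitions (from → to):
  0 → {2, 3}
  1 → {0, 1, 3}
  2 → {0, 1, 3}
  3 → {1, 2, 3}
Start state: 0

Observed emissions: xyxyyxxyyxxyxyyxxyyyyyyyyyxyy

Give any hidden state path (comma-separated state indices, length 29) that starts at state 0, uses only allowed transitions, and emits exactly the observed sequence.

  pos 0: x in {0,1}, choose 0; start
  pos 1: y in {2,3}, choose 2; 0->2 ok
  pos 2: x in {0,1}, choose 0; 2->0 ok
  pos 3: y in {2,3}, choose 2; 0->2 ok
  pos 4: y in {2,3}, choose 3; 2->3 ok
  pos 5: x in {0,1}, choose 1; 3->1 ok
  pos 6: x in {0,1}, choose 1; 1->1 ok
  pos 7: y in {2,3}, choose 3; 1->3 ok
  pos 8: y in {2,3}, choose 3; 3->3 ok
  pos 9: x in {0,1}, choose 1; 3->1 ok
  pos 10: x in {0,1}, choose 0; 1->0 ok
  pos 11: y in {2,3}, choose 2; 0->2 ok
  pos 12: x in {0,1}, choose 0; 2->0 ok
  pos 13: y in {2,3}, choose 2; 0->2 ok
  pos 14: y in {2,3}, choose 3; 2->3 ok
  pos 15: x in {0,1}, choose 1; 3->1 ok
  pos 16: x in {0,1}, choose 1; 1->1 ok
  pos 17: y in {2,3}, choose 3; 1->3 ok
  pos 18: y in {2,3}, choose 2; 3->2 ok
  pos 19: y in {2,3}, choose 3; 2->3 ok
  pos 20: y in {2,3}, choose 3; 3->3 ok
  pos 21: y in {2,3}, choose 3; 3->3 ok
  pos 22: y in {2,3}, choose 2; 3->2 ok
  pos 23: y in {2,3}, choose 3; 2->3 ok
  pos 24: y in {2,3}, choose 2; 3->2 ok
  pos 25: y in {2,3}, choose 3; 2->3 ok
  pos 26: x in {0,1}, choose 1; 3->1 ok
  pos 27: y in {2,3}, choose 3; 1->3 ok
  pos 28: y in {2,3}, choose 3; 3->3 ok

0,2,0,2,3,1,1,3,3,1,0,2,0,2,3,1,1,3,2,3,3,3,2,3,2,3,1,3,3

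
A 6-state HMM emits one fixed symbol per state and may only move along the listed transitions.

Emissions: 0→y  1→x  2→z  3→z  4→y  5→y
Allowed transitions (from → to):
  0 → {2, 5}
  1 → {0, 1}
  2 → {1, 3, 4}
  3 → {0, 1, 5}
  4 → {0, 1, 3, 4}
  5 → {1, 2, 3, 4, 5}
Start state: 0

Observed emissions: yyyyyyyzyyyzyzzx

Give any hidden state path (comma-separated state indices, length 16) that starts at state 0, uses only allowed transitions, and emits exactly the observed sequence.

  pos 0: y in {0,4,5}, choose 0; start
  pos 1: y in {0,4,5}, choose 5; 0->5 ok
  pos 2: y in {0,4,5}, choose 4; 5->4 ok
  pos 3: y in {0,4,5}, choose 4; 4->4 ok
  pos 4: y in {0,4,5}, choose 4; 4->4 ok
  pos 5: y in {0,4,5}, choose 4; 4->4 ok
  pos 6: y in {0,4,5}, choose 0; 4->0 ok
  pos 7: z in {2,3}, choose 2; 0->2 ok
  pos 8: y in {0,4,5}, choose 4; 2->4 ok
  pos 9: y in {0,4,5}, choose 4; 4->4 ok
  pos 10: y in {0,4,5}, choose 4; 4->4 ok
  pos 11: z in {2,3}, choose 3; 4->3 ok
  pos 12: y in {0,4,5}, choose 0; 3->0 ok
  pos 13: z in {2,3}, choose 2; 0->2 ok
  pos 14: z in {2,3}, choose 3; 2->3 ok
  pos 15: x in {1}, choose 1; 3->1 ok

0,5,4,4,4,4,0,2,4,4,4,3,0,2,3,1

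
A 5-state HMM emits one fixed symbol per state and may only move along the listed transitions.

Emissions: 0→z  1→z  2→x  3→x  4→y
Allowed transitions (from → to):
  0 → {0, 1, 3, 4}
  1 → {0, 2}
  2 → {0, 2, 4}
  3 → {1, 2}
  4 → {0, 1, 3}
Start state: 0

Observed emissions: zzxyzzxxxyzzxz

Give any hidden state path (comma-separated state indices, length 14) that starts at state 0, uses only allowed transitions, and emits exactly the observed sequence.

  t0 'z' -> {0,1}, take 0 (start)
  t1 'z' -> {0,1}, take 1 (0->1 ok)
  t2 'x' -> {2,3}, take 2 (1->2 ok)
  t3 'y' -> {4}, take 4 (2->4 ok)
  t4 'z' -> {0,1}, take 0 (4->0 ok)
  t5 'z' -> {0,1}, take 1 (0->1 ok)
  t6 'x' -> {2,3}, take 2 (1->2 ok)
  t7 'x' -> {2,3}, take 2 (2->2 ok)
  t8 'x' -> {2,3}, take 2 (2->2 ok)
  t9 'y' -> {4}, take 4 (2->4 ok)
  t10 'z' -> {0,1}, take 0 (4->0 ok)
  t11 'z' -> {0,1}, take 1 (0->1 ok)
  t12 'x' -> {2,3}, take 2 (1->2 ok)
  t13 'z' -> {0,1}, take 0 (2->0 ok)

0,1,2,4,0,1,2,2,2,4,0,1,2,0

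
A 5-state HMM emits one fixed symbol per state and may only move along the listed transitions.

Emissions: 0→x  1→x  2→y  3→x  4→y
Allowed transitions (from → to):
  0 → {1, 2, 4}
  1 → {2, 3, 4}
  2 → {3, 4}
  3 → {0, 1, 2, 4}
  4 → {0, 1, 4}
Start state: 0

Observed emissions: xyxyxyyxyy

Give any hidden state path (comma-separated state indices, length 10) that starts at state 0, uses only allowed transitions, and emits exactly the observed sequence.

0,2,3,4,0,4,4,1,2,4

  t0 'x' -> {0,1,3}, take 0 (start)
  t1 'y' -> {2,4}, take 2 (0->2 ok)
  t2 'x' -> {0,1,3}, take 3 (2->3 ok)
  t3 'y' -> {2,4}, take 4 (3->4 ok)
  t4 'x' -> {0,1,3}, take 0 (4->0 ok)
  t5 'y' -> {2,4}, take 4 (0->4 ok)
  t6 'y' -> {2,4}, take 4 (4->4 ok)
  t7 'x' -> {0,1,3}, take 1 (4->1 ok)
  t8 'y' -> {2,4}, take 2 (1->2 ok)
  t9 'y' -> {2,4}, take 4 (2->4 ok)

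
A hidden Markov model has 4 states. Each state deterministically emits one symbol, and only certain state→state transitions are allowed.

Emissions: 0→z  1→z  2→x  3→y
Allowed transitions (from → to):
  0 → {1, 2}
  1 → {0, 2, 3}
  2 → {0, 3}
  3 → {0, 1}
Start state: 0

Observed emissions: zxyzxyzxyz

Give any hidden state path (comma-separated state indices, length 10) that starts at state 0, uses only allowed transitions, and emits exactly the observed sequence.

0,2,3,0,2,3,1,2,3,1

  pos 0: z in {0,1}, choose 0; start
  pos 1: x in {2}, choose 2; 0->2 ok
  pos 2: y in {3}, choose 3; 2->3 ok
  pos 3: z in {0,1}, choose 0; 3->0 ok
  pos 4: x in {2}, choose 2; 0->2 ok
  pos 5: y in {3}, choose 3; 2->3 ok
  pos 6: z in {0,1}, choose 1; 3->1 ok
  pos 7: x in {2}, choose 2; 1->2 ok
  pos 8: y in {3}, choose 3; 2->3 ok
  pos 9: z in {0,1}, choose 1; 3->1 ok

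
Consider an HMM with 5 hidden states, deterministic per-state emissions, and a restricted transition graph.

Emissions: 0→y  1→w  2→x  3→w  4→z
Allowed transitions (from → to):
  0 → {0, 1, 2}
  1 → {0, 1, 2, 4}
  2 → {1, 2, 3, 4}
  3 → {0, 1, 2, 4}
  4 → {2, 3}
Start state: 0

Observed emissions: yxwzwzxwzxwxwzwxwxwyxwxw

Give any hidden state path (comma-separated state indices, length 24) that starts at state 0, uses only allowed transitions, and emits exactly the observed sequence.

  pos 0: y in {0}, choose 0; start
  pos 1: x in {2}, choose 2; 0->2 ok
  pos 2: w in {1,3}, choose 3; 2->3 ok
  pos 3: z in {4}, choose 4; 3->4 ok
  pos 4: w in {1,3}, choose 3; 4->3 ok
  pos 5: z in {4}, choose 4; 3->4 ok
  pos 6: x in {2}, choose 2; 4->2 ok
  pos 7: w in {1,3}, choose 1; 2->1 ok
  pos 8: z in {4}, choose 4; 1->4 ok
  pos 9: x in {2}, choose 2; 4->2 ok
  pos 10: w in {1,3}, choose 3; 2->3 ok
  pos 11: x in {2}, choose 2; 3->2 ok
  pos 12: w in {1,3}, choose 3; 2->3 ok
  pos 13: z in {4}, choose 4; 3->4 ok
  pos 14: w in {1,3}, choose 3; 4->3 ok
  pos 15: x in {2}, choose 2; 3->2 ok
  pos 16: w in {1,3}, choose 3; 2->3 ok
  pos 17: x in {2}, choose 2; 3->2 ok
  pos 18: w in {1,3}, choose 3; 2->3 ok
  pos 19: y in {0}, choose 0; 3->0 ok
  pos 20: x in {2}, choose 2; 0->2 ok
  pos 21: w in {1,3}, choose 1; 2->1 ok
  pos 22: x in {2}, choose 2; 1->2 ok
  pos 23: w in {1,3}, choose 1; 2->1 ok

0,2,3,4,3,4,2,1,4,2,3,2,3,4,3,2,3,2,3,0,2,1,2,1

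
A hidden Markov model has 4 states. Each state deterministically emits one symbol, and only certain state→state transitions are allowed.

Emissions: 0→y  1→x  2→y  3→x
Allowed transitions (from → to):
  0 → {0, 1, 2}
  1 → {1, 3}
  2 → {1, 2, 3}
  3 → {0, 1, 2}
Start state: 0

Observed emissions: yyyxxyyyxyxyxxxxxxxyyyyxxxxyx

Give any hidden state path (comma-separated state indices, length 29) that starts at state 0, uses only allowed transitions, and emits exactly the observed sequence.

0,0,0,1,3,2,2,2,3,2,3,2,1,3,1,1,1,1,3,0,2,2,2,1,1,1,3,2,3

  t0 'y' -> {0,2}, take 0 (start)
  t1 'y' -> {0,2}, take 0 (0->0 ok)
  t2 'y' -> {0,2}, take 0 (0->0 ok)
  t3 'x' -> {1,3}, take 1 (0->1 ok)
  t4 'x' -> {1,3}, take 3 (1->3 ok)
  t5 'y' -> {0,2}, take 2 (3->2 ok)
  t6 'y' -> {0,2}, take 2 (2->2 ok)
  t7 'y' -> {0,2}, take 2 (2->2 ok)
  t8 'x' -> {1,3}, take 3 (2->3 ok)
  t9 'y' -> {0,2}, take 2 (3->2 ok)
  t10 'x' -> {1,3}, take 3 (2->3 ok)
  t11 'y' -> {0,2}, take 2 (3->2 ok)
  t12 'x' -> {1,3}, take 1 (2->1 ok)
  t13 'x' -> {1,3}, take 3 (1->3 ok)
  t14 'x' -> {1,3}, take 1 (3->1 ok)
  t15 'x' -> {1,3}, take 1 (1->1 ok)
  t16 'x' -> {1,3}, take 1 (1->1 ok)
  t17 'x' -> {1,3}, take 1 (1->1 ok)
  t18 'x' -> {1,3}, take 3 (1->3 ok)
  t19 'y' -> {0,2}, take 0 (3->0 ok)
  t20 'y' -> {0,2}, take 2 (0->2 ok)
  t21 'y' -> {0,2}, take 2 (2->2 ok)
  t22 'y' -> {0,2}, take 2 (2->2 ok)
  t23 'x' -> {1,3}, take 1 (2->1 ok)
  t24 'x' -> {1,3}, take 1 (1->1 ok)
  t25 'x' -> {1,3}, take 1 (1->1 ok)
  t26 'x' -> {1,3}, take 3 (1->3 ok)
  t27 'y' -> {0,2}, take 2 (3->2 ok)
  t28 'x' -> {1,3}, take 3 (2->3 ok)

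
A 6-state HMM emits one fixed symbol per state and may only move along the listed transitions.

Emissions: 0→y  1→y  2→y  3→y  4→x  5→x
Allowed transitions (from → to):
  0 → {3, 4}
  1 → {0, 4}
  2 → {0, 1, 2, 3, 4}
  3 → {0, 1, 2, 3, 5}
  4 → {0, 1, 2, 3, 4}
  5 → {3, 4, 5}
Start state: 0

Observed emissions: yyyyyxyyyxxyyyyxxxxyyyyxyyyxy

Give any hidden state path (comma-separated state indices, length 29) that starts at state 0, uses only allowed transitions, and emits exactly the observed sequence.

0,3,3,1,0,4,3,3,3,5,4,3,2,0,3,5,4,4,4,1,0,3,1,4,3,1,0,4,0

  [0] y  {0,1,2,3}  => 0  start
  [1] y  {0,1,2,3}  => 3  0->3 ok
  [2] y  {0,1,2,3}  => 3  3->3 ok
  [3] y  {0,1,2,3}  => 1  3->1 ok
  [4] y  {0,1,2,3}  => 0  1->0 ok
  [5] x  {4,5}  => 4  0->4 ok
  [6] y  {0,1,2,3}  => 3  4->3 ok
  [7] y  {0,1,2,3}  => 3  3->3 ok
  [8] y  {0,1,2,3}  => 3  3->3 ok
  [9] x  {4,5}  => 5  3->5 ok
  [10] x  {4,5}  => 4  5->4 ok
  [11] y  {0,1,2,3}  => 3  4->3 ok
  [12] y  {0,1,2,3}  => 2  3->2 ok
  [13] y  {0,1,2,3}  => 0  2->0 ok
  [14] y  {0,1,2,3}  => 3  0->3 ok
  [15] x  {4,5}  => 5  3->5 ok
  [16] x  {4,5}  => 4  5->4 ok
  [17] x  {4,5}  => 4  4->4 ok
  [18] x  {4,5}  => 4  4->4 ok
  [19] y  {0,1,2,3}  => 1  4->1 ok
  [20] y  {0,1,2,3}  => 0  1->0 ok
  [21] y  {0,1,2,3}  => 3  0->3 ok
  [22] y  {0,1,2,3}  => 1  3->1 ok
  [23] x  {4,5}  => 4  1->4 ok
  [24] y  {0,1,2,3}  => 3  4->3 ok
  [25] y  {0,1,2,3}  => 1  3->1 ok
  [26] y  {0,1,2,3}  => 0  1->0 ok
  [27] x  {4,5}  => 4  0->4 ok
  [28] y  {0,1,2,3}  => 0  4->0 ok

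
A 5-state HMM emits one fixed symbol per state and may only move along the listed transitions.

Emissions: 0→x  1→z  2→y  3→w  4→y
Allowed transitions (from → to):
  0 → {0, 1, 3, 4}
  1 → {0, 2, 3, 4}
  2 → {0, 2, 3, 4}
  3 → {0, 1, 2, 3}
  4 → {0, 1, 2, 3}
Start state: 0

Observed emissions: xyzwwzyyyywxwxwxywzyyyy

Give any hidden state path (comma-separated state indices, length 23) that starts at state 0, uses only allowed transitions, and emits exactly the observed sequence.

0,4,1,3,3,1,2,2,2,4,3,0,3,0,3,0,4,3,1,2,4,2,2

  [0] x  {0}  => 0  start
  [1] y  {2,4}  => 4  0->4 ok
  [2] z  {1}  => 1  4->1 ok
  [3] w  {3}  => 3  1->3 ok
  [4] w  {3}  => 3  3->3 ok
  [5] z  {1}  => 1  3->1 ok
  [6] y  {2,4}  => 2  1->2 ok
  [7] y  {2,4}  => 2  2->2 ok
  [8] y  {2,4}  => 2  2->2 ok
  [9] y  {2,4}  => 4  2->4 ok
  [10] w  {3}  => 3  4->3 ok
  [11] x  {0}  => 0  3->0 ok
  [12] w  {3}  => 3  0->3 ok
  [13] x  {0}  => 0  3->0 ok
  [14] w  {3}  => 3  0->3 ok
  [15] x  {0}  => 0  3->0 ok
  [16] y  {2,4}  => 4  0->4 ok
  [17] w  {3}  => 3  4->3 ok
  [18] z  {1}  => 1  3->1 ok
  [19] y  {2,4}  => 2  1->2 ok
  [20] y  {2,4}  => 4  2->4 ok
  [21] y  {2,4}  => 2  4->2 ok
  [22] y  {2,4}  => 2  2->2 ok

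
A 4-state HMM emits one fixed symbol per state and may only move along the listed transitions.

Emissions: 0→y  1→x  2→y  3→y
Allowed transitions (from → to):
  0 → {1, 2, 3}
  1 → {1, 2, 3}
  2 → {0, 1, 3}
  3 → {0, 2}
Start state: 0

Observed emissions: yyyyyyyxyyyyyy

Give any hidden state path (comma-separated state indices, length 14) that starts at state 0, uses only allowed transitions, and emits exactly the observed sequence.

  pos 0: y in {0,2,3}, choose 0; start
  pos 1: y in {0,2,3}, choose 3; 0->3 ok
  pos 2: y in {0,2,3}, choose 0; 3->0 ok
  pos 3: y in {0,2,3}, choose 2; 0->2 ok
  pos 4: y in {0,2,3}, choose 0; 2->0 ok
  pos 5: y in {0,2,3}, choose 3; 0->3 ok
  pos 6: y in {0,2,3}, choose 2; 3->2 ok
  pos 7: x in {1}, choose 1; 2->1 ok
  pos 8: y in {0,2,3}, choose 3; 1->3 ok
  pos 9: y in {0,2,3}, choose 2; 3->2 ok
  pos 10: y in {0,2,3}, choose 0; 2->0 ok
  pos 11: y in {0,2,3}, choose 3; 0->3 ok
  pos 12: y in {0,2,3}, choose 0; 3->0 ok
  pos 13: y in {0,2,3}, choose 2; 0->2 ok

0,3,0,2,0,3,2,1,3,2,0,3,0,2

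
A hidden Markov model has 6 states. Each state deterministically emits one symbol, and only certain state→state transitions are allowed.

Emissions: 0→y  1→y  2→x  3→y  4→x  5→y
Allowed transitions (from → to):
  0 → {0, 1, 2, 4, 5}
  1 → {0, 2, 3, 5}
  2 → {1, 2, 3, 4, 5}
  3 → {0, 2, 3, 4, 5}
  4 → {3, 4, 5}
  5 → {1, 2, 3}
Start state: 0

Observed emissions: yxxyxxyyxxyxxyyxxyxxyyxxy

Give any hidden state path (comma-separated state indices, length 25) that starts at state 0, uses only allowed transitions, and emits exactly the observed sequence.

0,4,4,3,4,4,5,1,2,4,3,4,4,5,3,2,2,1,2,2,1,5,2,2,5

  [0] y  {0,1,3,5}  => 0  start
  [1] x  {2,4}  => 4  0->4 ok
  [2] x  {2,4}  => 4  4->4 ok
  [3] y  {0,1,3,5}  => 3  4->3 ok
  [4] x  {2,4}  => 4  3->4 ok
  [5] x  {2,4}  => 4  4->4 ok
  [6] y  {0,1,3,5}  => 5  4->5 ok
  [7] y  {0,1,3,5}  => 1  5->1 ok
  [8] x  {2,4}  => 2  1->2 ok
  [9] x  {2,4}  => 4  2->4 ok
  [10] y  {0,1,3,5}  => 3  4->3 ok
  [11] x  {2,4}  => 4  3->4 ok
  [12] x  {2,4}  => 4  4->4 ok
  [13] y  {0,1,3,5}  => 5  4->5 ok
  [14] y  {0,1,3,5}  => 3  5->3 ok
  [15] x  {2,4}  => 2  3->2 ok
  [16] x  {2,4}  => 2  2->2 ok
  [17] y  {0,1,3,5}  => 1  2->1 ok
  [18] x  {2,4}  => 2  1->2 ok
  [19] x  {2,4}  => 2  2->2 ok
  [20] y  {0,1,3,5}  => 1  2->1 ok
  [21] y  {0,1,3,5}  => 5  1->5 ok
  [22] x  {2,4}  => 2  5->2 ok
  [23] x  {2,4}  => 2  2->2 ok
  [24] y  {0,1,3,5}  => 5  2->5 ok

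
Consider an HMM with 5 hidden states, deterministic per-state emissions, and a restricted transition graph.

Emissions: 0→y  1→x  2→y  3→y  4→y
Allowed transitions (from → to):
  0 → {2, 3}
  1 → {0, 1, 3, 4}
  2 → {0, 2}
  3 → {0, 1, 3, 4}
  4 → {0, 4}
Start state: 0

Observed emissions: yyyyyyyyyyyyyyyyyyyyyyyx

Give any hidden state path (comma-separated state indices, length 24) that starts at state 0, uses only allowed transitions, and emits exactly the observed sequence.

  t0 'y' -> {0,2,3,4}, take 0 (start)
  t1 'y' -> {0,2,3,4}, take 3 (0->3 ok)
  t2 'y' -> {0,2,3,4}, take 3 (3->3 ok)
  t3 'y' -> {0,2,3,4}, take 0 (3->0 ok)
  t4 'y' -> {0,2,3,4}, take 2 (0->2 ok)
  t5 'y' -> {0,2,3,4}, take 2 (2->2 ok)
  t6 'y' -> {0,2,3,4}, take 0 (2->0 ok)
  t7 'y' -> {0,2,3,4}, take 2 (0->2 ok)
  t8 'y' -> {0,2,3,4}, take 0 (2->0 ok)
  t9 'y' -> {0,2,3,4}, take 3 (0->3 ok)
  t10 'y' -> {0,2,3,4}, take 0 (3->0 ok)
  t11 'y' -> {0,2,3,4}, take 2 (0->2 ok)
  t12 'y' -> {0,2,3,4}, take 2 (2->2 ok)
  t13 'y' -> {0,2,3,4}, take 0 (2->0 ok)
  t14 'y' -> {0,2,3,4}, take 2 (0->2 ok)
  t15 'y' -> {0,2,3,4}, take 0 (2->0 ok)
  t16 'y' -> {0,2,3,4}, take 2 (0->2 ok)
  t17 'y' -> {0,2,3,4}, take 2 (2->2 ok)
  t18 'y' -> {0,2,3,4}, take 2 (2->2 ok)
  t19 'y' -> {0,2,3,4}, take 0 (2->0 ok)
  t20 'y' -> {0,2,3,4}, take 3 (0->3 ok)
  t21 'y' -> {0,2,3,4}, take 0 (3->0 ok)
  t22 'y' -> {0,2,3,4}, take 3 (0->3 ok)
  t23 'x' -> {1}, take 1 (3->1 ok)

0,3,3,0,2,2,0,2,0,3,0,2,2,0,2,0,2,2,2,0,3,0,3,1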